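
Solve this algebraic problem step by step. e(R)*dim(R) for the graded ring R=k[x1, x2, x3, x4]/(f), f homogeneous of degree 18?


e(R)=deg(f)=18, dim(R)=4-1=3
e*dim=18*3=54


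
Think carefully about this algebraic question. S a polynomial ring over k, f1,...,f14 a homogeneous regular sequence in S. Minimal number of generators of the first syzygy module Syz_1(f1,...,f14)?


Regular sequence => Koszul complex is the minimal free resolution.
Syz_1 minimally generated by Koszul relations f_i*e_j - f_j*e_i (i<j): mu(Syz_1) = beta_2 = C(m,2) = m(m-1)/2
m=14
14*13/2 = 91


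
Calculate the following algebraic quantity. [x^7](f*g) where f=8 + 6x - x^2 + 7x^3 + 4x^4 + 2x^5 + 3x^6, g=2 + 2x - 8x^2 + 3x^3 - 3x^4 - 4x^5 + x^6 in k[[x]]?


[x^7] = sum a_i*b_j, i+j=7
  6*1=6
  -1*-4=4
  7*-3=-21
  4*3=12
  2*-8=-16
  3*2=6
Sum=-9


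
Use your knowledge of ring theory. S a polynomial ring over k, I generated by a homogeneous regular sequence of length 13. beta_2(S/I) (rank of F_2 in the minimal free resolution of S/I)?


Regular sequence => Koszul complex is the minimal free resolution.
Syz_1 minimally generated by Koszul relations f_i*e_j - f_j*e_i (i<j): mu(Syz_1) = beta_2 = C(m,2) = m(m-1)/2
m=13
13*12/2 = 78


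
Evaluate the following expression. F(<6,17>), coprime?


gcd(6,17)=1 => F=ab-a-b=6*17-6-17=102-23=79


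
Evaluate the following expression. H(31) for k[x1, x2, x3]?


C(d+n-1,n-1)=C(33,2)=528


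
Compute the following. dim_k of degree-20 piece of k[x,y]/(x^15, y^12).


k[x,y], I = (x^15, y^12), d = 20
Need i < 15 and d-i < 12.
Range: 9 <= i <= 14.
H(20) = 6


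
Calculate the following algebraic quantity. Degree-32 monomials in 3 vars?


C(d+n-1,n-1)=C(34,2)=561


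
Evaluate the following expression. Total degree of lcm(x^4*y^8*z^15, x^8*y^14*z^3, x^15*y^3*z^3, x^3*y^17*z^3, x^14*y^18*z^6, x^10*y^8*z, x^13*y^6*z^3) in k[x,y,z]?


lcm = componentwise max:
x: max(4,8,15,3,14,10,13)=15
y: max(8,14,3,17,18,8,6)=18
z: max(15,3,3,3,6,1,3)=15
Total=15+18+15=48


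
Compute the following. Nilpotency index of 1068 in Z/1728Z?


1068^k mod 1728:
k=1: 1068
k=2: 144
k=3: 0
First zero at k = 3


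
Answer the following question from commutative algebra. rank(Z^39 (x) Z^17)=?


rank(M(x)N) = rank(M)*rank(N)
39*17 = 663


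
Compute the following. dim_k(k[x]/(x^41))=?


Basis: 1,x,...,x^40
dim=41


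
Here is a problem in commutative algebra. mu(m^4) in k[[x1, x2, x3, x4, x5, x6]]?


C(n+d-1,d)=C(9,4)=126


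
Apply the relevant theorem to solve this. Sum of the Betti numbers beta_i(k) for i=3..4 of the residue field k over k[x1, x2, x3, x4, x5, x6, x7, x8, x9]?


Koszul resolution: beta_i(k)=C(n,i), n=9
C(9,3)=84, C(9,4)=126
Sum=210


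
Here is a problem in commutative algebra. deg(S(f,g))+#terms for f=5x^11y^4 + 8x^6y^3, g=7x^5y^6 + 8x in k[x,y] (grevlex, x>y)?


LT(f)=5x^11y^4, LT(g)=7x^5y^6
lcm(LM)=x^11y^6
S(f,g) (scaled by 35 to clear denominators) = 7y^2*f - 5x^6*g = 56x^6y^5 - 40x^7
2 terms, deg 11.
11+2=13


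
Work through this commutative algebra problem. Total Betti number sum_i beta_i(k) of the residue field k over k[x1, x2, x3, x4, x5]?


Koszul resolution: beta_i(k)=C(n,i), n=5
sum_i C(5,i) = 2^5 = 32


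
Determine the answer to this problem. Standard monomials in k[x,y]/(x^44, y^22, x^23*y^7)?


k[x,y]/I, I = (x^44, y^22, x^23*y^7)
Rect: 44x22=968. Corner: (44-23)x(22-7)=315.
dim = 968-315 = 653


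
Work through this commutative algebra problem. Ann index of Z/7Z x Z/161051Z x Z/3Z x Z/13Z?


Exponent = lcm of the cyclic orders; pairwise coprime => product.
7^1*11^5*3^1*13^1=7*161051*3*13=43966923


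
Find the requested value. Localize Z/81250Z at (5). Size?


5-primary part: 81250=5^5*26
Size=5^5=3125


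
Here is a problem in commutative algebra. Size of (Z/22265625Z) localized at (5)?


5-primary part: 22265625=5^8*57
Size=5^8=390625


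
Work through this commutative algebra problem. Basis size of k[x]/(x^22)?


Basis: 1,x,...,x^21
dim=22


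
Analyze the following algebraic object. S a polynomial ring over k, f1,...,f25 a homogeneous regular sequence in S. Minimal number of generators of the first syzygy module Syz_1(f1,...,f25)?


Regular sequence => Koszul complex is the minimal free resolution.
Syz_1 minimally generated by Koszul relations f_i*e_j - f_j*e_i (i<j): mu(Syz_1) = beta_2 = C(m,2) = m(m-1)/2
m=25
25*24/2 = 300


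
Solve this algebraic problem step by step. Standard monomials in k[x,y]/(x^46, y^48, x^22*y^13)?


k[x,y]/I, I = (x^46, y^48, x^22*y^13)
Rect: 46x48=2208. Corner: (46-22)x(48-13)=840.
dim = 2208-840 = 1368


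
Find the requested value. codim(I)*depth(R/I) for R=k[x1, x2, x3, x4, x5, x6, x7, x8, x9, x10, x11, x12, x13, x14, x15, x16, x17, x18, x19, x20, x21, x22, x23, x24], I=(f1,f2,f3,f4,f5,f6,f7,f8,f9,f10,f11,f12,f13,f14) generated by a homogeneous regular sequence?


codim=14, depth=dim(R/I)=24-14=10
Product=14*10=140


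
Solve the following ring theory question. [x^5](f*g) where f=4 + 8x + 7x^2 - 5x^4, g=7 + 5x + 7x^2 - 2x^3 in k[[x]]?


[x^5] = sum a_i*b_j, i+j=5
  7*-2=-14
  -5*5=-25
Sum=-39


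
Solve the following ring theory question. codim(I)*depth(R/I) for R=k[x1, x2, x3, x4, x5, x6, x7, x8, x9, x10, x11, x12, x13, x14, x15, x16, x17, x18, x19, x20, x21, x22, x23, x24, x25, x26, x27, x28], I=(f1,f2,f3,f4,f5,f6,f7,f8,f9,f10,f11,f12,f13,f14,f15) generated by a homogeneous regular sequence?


codim=15, depth=dim(R/I)=28-15=13
Product=15*13=195


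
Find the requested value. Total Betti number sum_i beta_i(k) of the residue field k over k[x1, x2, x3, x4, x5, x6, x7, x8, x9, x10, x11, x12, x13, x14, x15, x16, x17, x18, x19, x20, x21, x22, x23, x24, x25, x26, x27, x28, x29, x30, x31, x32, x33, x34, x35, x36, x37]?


Koszul resolution: beta_i(k)=C(n,i), n=37
sum_i C(37,i) = 2^37 = 137438953472


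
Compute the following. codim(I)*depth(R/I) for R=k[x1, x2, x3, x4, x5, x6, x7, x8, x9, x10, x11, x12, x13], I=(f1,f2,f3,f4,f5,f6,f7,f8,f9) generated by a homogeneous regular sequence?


codim=9, depth=dim(R/I)=13-9=4
Product=9*4=36


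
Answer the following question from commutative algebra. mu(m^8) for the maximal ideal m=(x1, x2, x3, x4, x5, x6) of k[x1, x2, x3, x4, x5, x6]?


Graded Nakayama: mu(m^d) = dim_k (m^d/m^(d+1)) = #degree-8 monomials in 6 vars
C(n+d-1,d)=C(13,8)=1287


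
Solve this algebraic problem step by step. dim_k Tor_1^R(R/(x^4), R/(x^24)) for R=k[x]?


Tor_1(R/I,R/J)=(I cap J)/IJ=(x^24)/(x^28)
dim=28-24=min(4,24)=4


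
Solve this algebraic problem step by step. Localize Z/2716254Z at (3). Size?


3-primary part: 2716254=3^10*46
Size=3^10=59049


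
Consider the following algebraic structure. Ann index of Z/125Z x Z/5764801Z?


Exponent = lcm of the cyclic orders; pairwise coprime => product.
5^3*7^8=125*5764801=720600125


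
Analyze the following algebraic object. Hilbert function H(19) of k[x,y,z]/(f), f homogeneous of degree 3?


C(21,2)-C(18,2)=210-153=57


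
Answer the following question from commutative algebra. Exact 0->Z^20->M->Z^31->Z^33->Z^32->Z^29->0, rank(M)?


Alt sum=0:
(-1)^0*20 + (-1)^1*? + (-1)^2*31 + (-1)^3*33 + (-1)^4*32 + (-1)^5*29=0
rank(M)=21


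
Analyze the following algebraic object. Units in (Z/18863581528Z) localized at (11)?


Local ring = Z/2357947691Z.
phi(2357947691) = 11^8*(11-1) = 2143588810


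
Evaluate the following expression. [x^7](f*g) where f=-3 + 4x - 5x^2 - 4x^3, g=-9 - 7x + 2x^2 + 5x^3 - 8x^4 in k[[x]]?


[x^7] = sum a_i*b_j, i+j=7
  -4*-8=32
Sum=32


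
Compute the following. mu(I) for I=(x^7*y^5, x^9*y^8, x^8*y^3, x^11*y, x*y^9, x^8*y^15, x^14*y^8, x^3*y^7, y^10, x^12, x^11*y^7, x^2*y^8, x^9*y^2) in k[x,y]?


Remove redundant (divisible by others).
x^9*y^8 redundant.
x^11*y^7 redundant.
x^8*y^15 redundant.
x^14*y^8 redundant.
Min: x^12, x^11*y, x^9*y^2, x^8*y^3, x^7*y^5, x^3*y^7, x^2*y^8, x*y^9, y^10
Count=9


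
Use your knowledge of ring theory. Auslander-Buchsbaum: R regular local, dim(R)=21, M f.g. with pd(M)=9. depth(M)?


pd+depth=depth(R)=21
depth=21-9=12


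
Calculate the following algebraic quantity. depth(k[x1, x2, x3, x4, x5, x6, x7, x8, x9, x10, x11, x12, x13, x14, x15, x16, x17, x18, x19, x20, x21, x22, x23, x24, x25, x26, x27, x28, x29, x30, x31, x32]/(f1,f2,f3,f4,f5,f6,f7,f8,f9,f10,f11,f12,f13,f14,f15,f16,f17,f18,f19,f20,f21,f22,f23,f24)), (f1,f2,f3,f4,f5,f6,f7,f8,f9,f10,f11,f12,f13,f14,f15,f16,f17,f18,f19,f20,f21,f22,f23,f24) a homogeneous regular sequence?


depth(R)=32
depth(R/I)=32-24=8


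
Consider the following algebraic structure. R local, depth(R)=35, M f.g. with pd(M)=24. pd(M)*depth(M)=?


pd+depth=35
depth=35-24=11
pd*depth=24*11=264


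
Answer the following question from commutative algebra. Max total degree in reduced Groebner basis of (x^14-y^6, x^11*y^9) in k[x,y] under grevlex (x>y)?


LT(f1)=x^14, LT(f2)=x^11y^9, lcm=x^14y^9
S(f1,f2) = y^9*f1 - x^3*f2 = -y^15
Reduced GB = {f1, f2, y^15}; degrees 14, 20, 15
Max = 20


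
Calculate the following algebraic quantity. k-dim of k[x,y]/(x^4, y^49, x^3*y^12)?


k[x,y]/I, I = (x^4, y^49, x^3*y^12)
Rect: 4x49=196. Corner: (4-3)x(49-12)=37.
dim = 196-37 = 159


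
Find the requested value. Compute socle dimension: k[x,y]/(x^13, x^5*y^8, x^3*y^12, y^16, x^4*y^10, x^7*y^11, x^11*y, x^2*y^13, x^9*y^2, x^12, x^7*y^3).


Socle = ann(m) = span of standard monomials u with x*u, y*u in I (staircase corners).
Redundant generators: x^7*y^11, x^13
Minimal generators: x^12, x^11*y, x^9*y^2, x^7*y^3, x^5*y^8, x^4*y^10, x^3*y^12, x^2*y^13, y^16
Corners: xy^15, x^2y^12, x^3y^11, x^4y^9, x^6y^7, x^8y^2, x^10y, x^11
Socle dim=8


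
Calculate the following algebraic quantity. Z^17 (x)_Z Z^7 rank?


rank(M(x)N) = rank(M)*rank(N)
17*7 = 119


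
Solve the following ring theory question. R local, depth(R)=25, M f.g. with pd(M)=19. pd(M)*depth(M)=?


pd+depth=25
depth=25-19=6
pd*depth=19*6=114


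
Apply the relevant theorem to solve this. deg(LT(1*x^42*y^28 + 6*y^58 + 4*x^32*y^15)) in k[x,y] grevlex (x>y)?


LT: 1*x^42*y^28
deg_x=42, deg_y=28
Total=42+28=70


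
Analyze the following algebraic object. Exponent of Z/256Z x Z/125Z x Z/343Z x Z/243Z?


Exponent = lcm of the cyclic orders; pairwise coprime => product.
2^8*5^3*7^3*3^5=256*125*343*243=2667168000


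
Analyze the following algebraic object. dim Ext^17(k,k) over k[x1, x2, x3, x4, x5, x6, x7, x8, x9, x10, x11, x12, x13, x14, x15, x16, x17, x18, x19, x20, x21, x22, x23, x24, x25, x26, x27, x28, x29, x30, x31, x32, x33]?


C(n,i)=C(33,17)=1166803110


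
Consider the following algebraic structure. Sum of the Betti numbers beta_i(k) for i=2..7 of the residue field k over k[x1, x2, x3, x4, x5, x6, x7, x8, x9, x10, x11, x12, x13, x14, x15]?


Koszul resolution: beta_i(k)=C(n,i), n=15
C(15,2)=105, C(15,3)=455, C(15,4)=1365, C(15,5)=3003, C(15,6)=5005, C(15,7)=6435
Sum=16368


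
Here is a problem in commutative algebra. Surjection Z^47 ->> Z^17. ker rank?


rank(ker) = 47-17 = 30


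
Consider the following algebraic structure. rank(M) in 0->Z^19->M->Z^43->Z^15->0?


Alt sum=0:
(-1)^0*19 + (-1)^1*? + (-1)^2*43 + (-1)^3*15=0
rank(M)=47


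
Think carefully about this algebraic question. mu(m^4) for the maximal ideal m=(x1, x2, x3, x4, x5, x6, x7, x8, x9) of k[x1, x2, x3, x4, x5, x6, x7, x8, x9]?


Graded Nakayama: mu(m^d) = dim_k (m^d/m^(d+1)) = #degree-4 monomials in 9 vars
C(n+d-1,d)=C(12,4)=495


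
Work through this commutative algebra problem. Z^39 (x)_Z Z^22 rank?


rank(M(x)N) = rank(M)*rank(N)
39*22 = 858


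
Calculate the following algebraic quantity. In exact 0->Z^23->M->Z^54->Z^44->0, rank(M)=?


Alt sum=0:
(-1)^0*23 + (-1)^1*? + (-1)^2*54 + (-1)^3*44=0
rank(M)=33


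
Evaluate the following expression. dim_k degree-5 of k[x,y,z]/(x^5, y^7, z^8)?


Need i<5, j<7, k<8 with i+j+k=5.
For each i, j ranges over max(0,5-i-7)..min(6,5-i):
  i=0: j in [0,5] -> 6
  i=1: j in [0,4] -> 5
  i=2: j in [0,3] -> 4
  i=3: j in [0,2] -> 3
  i=4: j in [0,1] -> 2
H(5) = 6+5+4+3+2 = 20


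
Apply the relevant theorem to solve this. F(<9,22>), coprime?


gcd(9,22)=1 => F=ab-a-b=9*22-9-22=198-31=167


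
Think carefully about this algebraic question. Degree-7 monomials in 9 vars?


C(d+n-1,n-1)=C(15,8)=6435


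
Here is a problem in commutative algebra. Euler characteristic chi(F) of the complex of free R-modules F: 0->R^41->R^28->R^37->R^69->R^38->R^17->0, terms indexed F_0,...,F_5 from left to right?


chi = sum (-1)^i * rank:
(-1)^0*41=41
(-1)^1*28=-28
(-1)^2*37=37
(-1)^3*69=-69
(-1)^4*38=38
(-1)^5*17=-17
chi=2


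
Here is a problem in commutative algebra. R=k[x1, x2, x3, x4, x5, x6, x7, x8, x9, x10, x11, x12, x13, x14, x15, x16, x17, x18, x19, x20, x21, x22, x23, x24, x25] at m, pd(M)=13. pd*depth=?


pd+depth=25
depth=25-13=12
pd*depth=13*12=156


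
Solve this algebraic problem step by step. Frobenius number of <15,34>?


gcd(15,34)=1 => F=ab-a-b=15*34-15-34=510-49=461


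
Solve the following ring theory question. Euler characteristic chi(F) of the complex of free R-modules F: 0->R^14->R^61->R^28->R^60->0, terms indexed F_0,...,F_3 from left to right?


chi = sum (-1)^i * rank:
(-1)^0*14=14
(-1)^1*61=-61
(-1)^2*28=28
(-1)^3*60=-60
chi=-79


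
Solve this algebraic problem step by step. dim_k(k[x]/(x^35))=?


Basis: 1,x,...,x^34
dim=35


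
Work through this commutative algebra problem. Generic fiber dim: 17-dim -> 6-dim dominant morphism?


dim(fiber)=dim(X)-dim(Y)=17-6=11


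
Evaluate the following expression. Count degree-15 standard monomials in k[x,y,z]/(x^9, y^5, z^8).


Need i<9, j<5, k<8 with i+j+k=15.
For each i, j ranges over max(0,15-i-7)..min(4,15-i):
  i=0: j in [8,4] -> 0
  i=1: j in [7,4] -> 0
  i=2: j in [6,4] -> 0
  i=3: j in [5,4] -> 0
  i=4: j in [4,4] -> 1
  i=5: j in [3,4] -> 2
  i=6: j in [2,4] -> 3
  i=7: j in [1,4] -> 4
  i=8: j in [0,4] -> 5
H(15) = 0+0+0+0+1+2+3+4+5 = 15


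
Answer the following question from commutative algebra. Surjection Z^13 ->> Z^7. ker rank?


rank(ker) = 13-7 = 6


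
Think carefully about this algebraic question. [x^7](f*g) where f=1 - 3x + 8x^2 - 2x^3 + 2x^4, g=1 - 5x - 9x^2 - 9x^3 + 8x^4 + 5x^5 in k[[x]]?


[x^7] = sum a_i*b_j, i+j=7
  8*5=40
  -2*8=-16
  2*-9=-18
Sum=6


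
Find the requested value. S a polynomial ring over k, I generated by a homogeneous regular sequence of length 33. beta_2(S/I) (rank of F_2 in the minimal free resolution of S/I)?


Regular sequence => Koszul complex is the minimal free resolution.
Syz_1 minimally generated by Koszul relations f_i*e_j - f_j*e_i (i<j): mu(Syz_1) = beta_2 = C(m,2) = m(m-1)/2
m=33
33*32/2 = 528


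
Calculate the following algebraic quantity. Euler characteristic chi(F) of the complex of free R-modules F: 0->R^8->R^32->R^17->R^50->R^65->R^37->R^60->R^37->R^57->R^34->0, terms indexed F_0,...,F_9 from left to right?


chi = sum (-1)^i * rank:
(-1)^0*8=8
(-1)^1*32=-32
(-1)^2*17=17
(-1)^3*50=-50
(-1)^4*65=65
(-1)^5*37=-37
(-1)^6*60=60
(-1)^7*37=-37
(-1)^8*57=57
(-1)^9*34=-34
chi=17


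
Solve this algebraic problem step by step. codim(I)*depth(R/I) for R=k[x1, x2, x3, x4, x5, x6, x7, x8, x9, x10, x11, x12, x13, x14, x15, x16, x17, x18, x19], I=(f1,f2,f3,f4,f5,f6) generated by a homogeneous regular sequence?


codim=6, depth=dim(R/I)=19-6=13
Product=6*13=78


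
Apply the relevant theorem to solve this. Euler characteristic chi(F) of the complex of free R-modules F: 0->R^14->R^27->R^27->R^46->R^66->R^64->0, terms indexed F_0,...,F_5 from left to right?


chi = sum (-1)^i * rank:
(-1)^0*14=14
(-1)^1*27=-27
(-1)^2*27=27
(-1)^3*46=-46
(-1)^4*66=66
(-1)^5*64=-64
chi=-30


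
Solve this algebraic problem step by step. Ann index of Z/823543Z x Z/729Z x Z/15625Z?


Exponent = lcm of the cyclic orders; pairwise coprime => product.
7^7*3^6*5^6=823543*729*15625=9380669484375


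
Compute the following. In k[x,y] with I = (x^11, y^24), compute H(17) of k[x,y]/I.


k[x,y], I = (x^11, y^24), d = 17
Need i < 11 and d-i < 24.
Range: 0 <= i <= 10.
H(17) = 11


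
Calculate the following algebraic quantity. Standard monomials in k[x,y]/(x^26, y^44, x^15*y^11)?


k[x,y]/I, I = (x^26, y^44, x^15*y^11)
Rect: 26x44=1144. Corner: (26-15)x(44-11)=363.
dim = 1144-363 = 781


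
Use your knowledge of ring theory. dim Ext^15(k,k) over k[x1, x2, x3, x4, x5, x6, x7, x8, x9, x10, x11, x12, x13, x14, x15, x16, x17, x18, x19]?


C(n,i)=C(19,15)=3876


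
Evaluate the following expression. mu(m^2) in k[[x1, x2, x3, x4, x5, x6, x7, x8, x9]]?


C(n+d-1,d)=C(10,2)=45


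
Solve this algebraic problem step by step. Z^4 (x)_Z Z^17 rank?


rank(M(x)N) = rank(M)*rank(N)
4*17 = 68


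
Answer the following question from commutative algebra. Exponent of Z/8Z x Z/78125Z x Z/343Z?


Exponent = lcm of the cyclic orders; pairwise coprime => product.
2^3*5^7*7^3=8*78125*343=214375000


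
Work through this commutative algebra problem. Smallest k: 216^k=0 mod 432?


216^k mod 432:
k=1: 216
k=2: 0
First zero at k = 2


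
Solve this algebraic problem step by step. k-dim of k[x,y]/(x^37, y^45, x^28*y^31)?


k[x,y]/I, I = (x^37, y^45, x^28*y^31)
Rect: 37x45=1665. Corner: (37-28)x(45-31)=126.
dim = 1665-126 = 1539


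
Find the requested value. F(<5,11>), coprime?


gcd(5,11)=1 => F=ab-a-b=5*11-5-11=55-16=39


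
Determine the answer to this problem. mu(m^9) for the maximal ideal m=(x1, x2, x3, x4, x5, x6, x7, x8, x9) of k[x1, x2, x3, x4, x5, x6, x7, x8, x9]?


Graded Nakayama: mu(m^d) = dim_k (m^d/m^(d+1)) = #degree-9 monomials in 9 vars
C(n+d-1,d)=C(17,9)=24310


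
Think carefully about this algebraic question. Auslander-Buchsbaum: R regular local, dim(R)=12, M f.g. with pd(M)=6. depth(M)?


pd+depth=depth(R)=12
depth=12-6=6


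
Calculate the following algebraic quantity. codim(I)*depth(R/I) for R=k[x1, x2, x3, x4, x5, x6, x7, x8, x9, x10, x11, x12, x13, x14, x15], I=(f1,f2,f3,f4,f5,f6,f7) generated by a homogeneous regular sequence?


codim=7, depth=dim(R/I)=15-7=8
Product=7*8=56


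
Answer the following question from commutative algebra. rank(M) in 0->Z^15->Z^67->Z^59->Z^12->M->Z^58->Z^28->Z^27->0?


Alt sum=0:
(-1)^0*15 + (-1)^1*67 + (-1)^2*59 + (-1)^3*12 + (-1)^4*? + (-1)^5*58 + (-1)^6*28 + (-1)^7*27=0
rank(M)=62


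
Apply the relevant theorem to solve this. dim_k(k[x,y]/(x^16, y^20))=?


Basis: x^i*y^j, i<16, j<20
16*20=320


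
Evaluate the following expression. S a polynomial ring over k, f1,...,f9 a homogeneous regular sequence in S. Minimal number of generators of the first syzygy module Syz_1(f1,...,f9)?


Regular sequence => Koszul complex is the minimal free resolution.
Syz_1 minimally generated by Koszul relations f_i*e_j - f_j*e_i (i<j): mu(Syz_1) = beta_2 = C(m,2) = m(m-1)/2
m=9
9*8/2 = 36


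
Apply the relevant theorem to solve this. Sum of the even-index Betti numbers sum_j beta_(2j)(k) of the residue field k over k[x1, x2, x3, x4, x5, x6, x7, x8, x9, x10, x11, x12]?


Koszul resolution: beta_i(k)=C(n,i), n=12
sum_even C(12,i) = 2^(n-1) = 2^11 = 2048


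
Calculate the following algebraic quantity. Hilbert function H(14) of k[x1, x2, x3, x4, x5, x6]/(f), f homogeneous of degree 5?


C(19,5)-C(14,5)=11628-2002=9626


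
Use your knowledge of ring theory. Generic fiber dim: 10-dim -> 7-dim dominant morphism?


dim(fiber)=dim(X)-dim(Y)=10-7=3


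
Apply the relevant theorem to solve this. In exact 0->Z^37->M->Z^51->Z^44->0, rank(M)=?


Alt sum=0:
(-1)^0*37 + (-1)^1*? + (-1)^2*51 + (-1)^3*44=0
rank(M)=44


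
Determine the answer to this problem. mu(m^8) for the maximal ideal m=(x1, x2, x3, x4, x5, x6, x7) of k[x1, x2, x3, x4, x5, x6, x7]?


Graded Nakayama: mu(m^d) = dim_k (m^d/m^(d+1)) = #degree-8 monomials in 7 vars
C(n+d-1,d)=C(14,8)=3003


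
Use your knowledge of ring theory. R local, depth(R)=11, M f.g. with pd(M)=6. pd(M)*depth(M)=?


pd+depth=11
depth=11-6=5
pd*depth=6*5=30


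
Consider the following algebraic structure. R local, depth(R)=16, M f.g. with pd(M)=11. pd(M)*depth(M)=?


pd+depth=16
depth=16-11=5
pd*depth=11*5=55


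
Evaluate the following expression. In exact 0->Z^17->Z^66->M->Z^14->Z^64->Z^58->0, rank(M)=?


Alt sum=0:
(-1)^0*17 + (-1)^1*66 + (-1)^2*? + (-1)^3*14 + (-1)^4*64 + (-1)^5*58=0
rank(M)=57


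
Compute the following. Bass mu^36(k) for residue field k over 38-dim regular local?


C(n,i)=C(38,36)=703


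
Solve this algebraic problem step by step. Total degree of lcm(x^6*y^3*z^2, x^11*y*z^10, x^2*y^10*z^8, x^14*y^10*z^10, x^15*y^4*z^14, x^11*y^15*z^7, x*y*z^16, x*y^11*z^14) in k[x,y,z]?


lcm = componentwise max:
x: max(6,11,2,14,15,11,1,1)=15
y: max(3,1,10,10,4,15,1,11)=15
z: max(2,10,8,10,14,7,16,14)=16
Total=15+15+16=46


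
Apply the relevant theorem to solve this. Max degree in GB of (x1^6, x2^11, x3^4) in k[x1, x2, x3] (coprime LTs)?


Pure powers, coprime LTs => already GB.
Degrees: 6, 11, 4
Max=11


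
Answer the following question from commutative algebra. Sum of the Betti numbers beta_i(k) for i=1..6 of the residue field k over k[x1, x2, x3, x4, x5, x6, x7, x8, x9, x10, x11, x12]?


Koszul resolution: beta_i(k)=C(n,i), n=12
C(12,1)=12, C(12,2)=66, C(12,3)=220, C(12,4)=495, C(12,5)=792, C(12,6)=924
Sum=2509


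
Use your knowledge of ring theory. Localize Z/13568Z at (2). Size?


2-primary part: 13568=2^8*53
Size=2^8=256


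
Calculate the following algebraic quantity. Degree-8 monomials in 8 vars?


C(d+n-1,n-1)=C(15,7)=6435


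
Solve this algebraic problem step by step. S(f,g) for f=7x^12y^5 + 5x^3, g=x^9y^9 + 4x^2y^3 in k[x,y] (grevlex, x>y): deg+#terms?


LT(f)=7x^12y^5, LT(g)=x^9y^9
lcm(LM)=x^12y^9
S(f,g) (scaled by 7 to clear denominators) = y^4*f - 7x^3*g = -28x^5y^3 + 5x^3y^4
2 terms, deg 8.
8+2=10


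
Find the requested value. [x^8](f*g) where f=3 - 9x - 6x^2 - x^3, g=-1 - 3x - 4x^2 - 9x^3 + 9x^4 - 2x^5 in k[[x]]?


[x^8] = sum a_i*b_j, i+j=8
  -1*-2=2
Sum=2


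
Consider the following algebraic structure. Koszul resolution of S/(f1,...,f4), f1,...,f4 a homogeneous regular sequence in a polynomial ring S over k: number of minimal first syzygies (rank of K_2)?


Regular sequence => Koszul complex is the minimal free resolution.
Syz_1 minimally generated by Koszul relations f_i*e_j - f_j*e_i (i<j): mu(Syz_1) = beta_2 = C(m,2) = m(m-1)/2
m=4
4*3/2 = 6


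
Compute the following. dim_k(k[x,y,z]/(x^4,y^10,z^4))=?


Basis: x^iy^jz^k, i<4,j<10,k<4
4*10*4=160


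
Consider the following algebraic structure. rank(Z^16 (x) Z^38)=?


rank(M(x)N) = rank(M)*rank(N)
16*38 = 608


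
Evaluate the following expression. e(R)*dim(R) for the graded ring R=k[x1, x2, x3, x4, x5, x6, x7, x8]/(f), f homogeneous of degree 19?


e(R)=deg(f)=19, dim(R)=8-1=7
e*dim=19*7=133


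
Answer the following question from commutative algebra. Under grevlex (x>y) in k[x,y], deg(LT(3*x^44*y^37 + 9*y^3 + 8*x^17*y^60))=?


LT: 3*x^44*y^37
deg_x=44, deg_y=37
Total=44+37=81


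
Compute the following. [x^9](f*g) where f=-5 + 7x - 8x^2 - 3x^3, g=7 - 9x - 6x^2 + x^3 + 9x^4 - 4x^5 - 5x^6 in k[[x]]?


[x^9] = sum a_i*b_j, i+j=9
  -3*-5=15
Sum=15


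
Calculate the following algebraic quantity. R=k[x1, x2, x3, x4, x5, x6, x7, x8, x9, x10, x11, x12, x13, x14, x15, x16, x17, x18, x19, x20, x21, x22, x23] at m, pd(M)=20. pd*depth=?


pd+depth=23
depth=23-20=3
pd*depth=20*3=60


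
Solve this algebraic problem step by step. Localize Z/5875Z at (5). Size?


5-primary part: 5875=5^3*47
Size=5^3=125


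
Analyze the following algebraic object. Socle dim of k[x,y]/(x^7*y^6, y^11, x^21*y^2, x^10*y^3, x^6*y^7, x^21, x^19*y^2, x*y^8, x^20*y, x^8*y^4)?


Socle = ann(m) = span of standard monomials u with x*u, y*u in I (staircase corners).
Redundant generators: x^21*y^2
Minimal generators: x^21, x^20*y, x^19*y^2, x^10*y^3, x^8*y^4, x^7*y^6, x^6*y^7, x*y^8, y^11
Corners: y^10, x^5y^7, x^6y^6, x^7y^5, x^9y^3, x^18y^2, x^19y, x^20
Socle dim=8


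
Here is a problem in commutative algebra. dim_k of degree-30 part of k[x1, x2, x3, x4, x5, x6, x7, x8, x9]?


C(d+n-1,n-1)=C(38,8)=48903492


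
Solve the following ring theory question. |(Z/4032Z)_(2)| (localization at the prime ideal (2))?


2-primary part: 4032=2^6*63
Size=2^6=64


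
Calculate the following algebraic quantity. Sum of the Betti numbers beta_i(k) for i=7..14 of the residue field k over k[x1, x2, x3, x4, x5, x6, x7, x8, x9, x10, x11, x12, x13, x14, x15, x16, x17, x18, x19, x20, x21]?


Koszul resolution: beta_i(k)=C(n,i), n=21
C(21,7)=116280, C(21,8)=203490, C(21,9)=293930, C(21,10)=352716, C(21,11)=352716, C(21,12)=293930, C(21,13)=203490, C(21,14)=116280
Sum=1932832


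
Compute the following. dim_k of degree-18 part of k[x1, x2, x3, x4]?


C(d+n-1,n-1)=C(21,3)=1330


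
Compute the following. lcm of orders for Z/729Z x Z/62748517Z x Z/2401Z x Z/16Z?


Exponent = lcm of the cyclic orders; pairwise coprime => product.
3^6*13^7*7^4*2^4=729*62748517*2401*16=1757288784193488


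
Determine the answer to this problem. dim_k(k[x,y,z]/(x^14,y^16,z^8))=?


Basis: x^iy^jz^k, i<14,j<16,k<8
14*16*8=1792


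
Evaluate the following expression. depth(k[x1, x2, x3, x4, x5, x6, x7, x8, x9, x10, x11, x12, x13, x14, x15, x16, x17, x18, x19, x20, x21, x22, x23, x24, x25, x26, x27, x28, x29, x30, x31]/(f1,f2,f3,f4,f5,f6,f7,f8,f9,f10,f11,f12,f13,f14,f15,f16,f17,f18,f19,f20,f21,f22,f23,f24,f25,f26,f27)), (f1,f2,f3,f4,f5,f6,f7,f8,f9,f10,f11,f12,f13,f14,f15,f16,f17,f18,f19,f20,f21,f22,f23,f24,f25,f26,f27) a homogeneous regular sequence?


depth(R)=31
depth(R/I)=31-27=4


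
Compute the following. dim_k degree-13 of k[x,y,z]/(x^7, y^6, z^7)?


Need i<7, j<6, k<7 with i+j+k=13.
For each i, j ranges over max(0,13-i-6)..min(5,13-i):
  i=0: j in [7,5] -> 0
  i=1: j in [6,5] -> 0
  i=2: j in [5,5] -> 1
  i=3: j in [4,5] -> 2
  i=4: j in [3,5] -> 3
  i=5: j in [2,5] -> 4
  i=6: j in [1,5] -> 5
H(13) = 0+0+1+2+3+4+5 = 15


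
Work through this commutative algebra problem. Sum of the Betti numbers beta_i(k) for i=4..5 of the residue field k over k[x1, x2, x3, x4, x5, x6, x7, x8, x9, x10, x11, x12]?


Koszul resolution: beta_i(k)=C(n,i), n=12
C(12,4)=495, C(12,5)=792
Sum=1287


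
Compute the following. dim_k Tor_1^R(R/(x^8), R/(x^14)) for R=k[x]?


Tor_1(R/I,R/J)=(I cap J)/IJ=(x^14)/(x^22)
dim=22-14=min(8,14)=8


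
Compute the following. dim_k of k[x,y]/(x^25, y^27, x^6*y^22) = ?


k[x,y]/I, I = (x^25, y^27, x^6*y^22)
Rect: 25x27=675. Corner: (25-6)x(27-22)=95.
dim = 675-95 = 580


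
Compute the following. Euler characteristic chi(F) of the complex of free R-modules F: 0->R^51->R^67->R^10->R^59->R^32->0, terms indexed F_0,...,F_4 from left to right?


chi = sum (-1)^i * rank:
(-1)^0*51=51
(-1)^1*67=-67
(-1)^2*10=10
(-1)^3*59=-59
(-1)^4*32=32
chi=-33


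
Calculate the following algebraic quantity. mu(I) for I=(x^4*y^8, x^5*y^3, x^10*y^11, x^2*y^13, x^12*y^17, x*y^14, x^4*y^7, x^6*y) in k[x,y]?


Remove redundant (divisible by others).
x^12*y^17 redundant.
x^4*y^8 redundant.
x^10*y^11 redundant.
Min: x^6*y, x^5*y^3, x^4*y^7, x^2*y^13, x*y^14
Count=5


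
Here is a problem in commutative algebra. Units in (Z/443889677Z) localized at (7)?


Local ring = Z/40353607Z.
phi(40353607) = 7^8*(7-1) = 34588806


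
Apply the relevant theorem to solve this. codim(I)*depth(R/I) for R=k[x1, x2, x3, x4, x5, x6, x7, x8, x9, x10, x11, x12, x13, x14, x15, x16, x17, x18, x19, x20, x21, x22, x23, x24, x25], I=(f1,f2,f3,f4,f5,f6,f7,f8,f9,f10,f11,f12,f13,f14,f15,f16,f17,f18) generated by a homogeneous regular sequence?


codim=18, depth=dim(R/I)=25-18=7
Product=18*7=126


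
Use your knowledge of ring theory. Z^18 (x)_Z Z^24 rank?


rank(M(x)N) = rank(M)*rank(N)
18*24 = 432


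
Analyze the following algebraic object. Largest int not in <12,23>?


gcd(12,23)=1 => F=ab-a-b=12*23-12-23=276-35=241


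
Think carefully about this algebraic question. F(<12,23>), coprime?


gcd(12,23)=1 => F=ab-a-b=12*23-12-23=276-35=241


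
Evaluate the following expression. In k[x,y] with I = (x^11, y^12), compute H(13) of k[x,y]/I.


k[x,y], I = (x^11, y^12), d = 13
Need i < 11 and d-i < 12.
Range: 2 <= i <= 10.
H(13) = 9


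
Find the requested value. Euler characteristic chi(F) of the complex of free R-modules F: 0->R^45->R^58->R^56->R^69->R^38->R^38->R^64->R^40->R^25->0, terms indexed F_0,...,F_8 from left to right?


chi = sum (-1)^i * rank:
(-1)^0*45=45
(-1)^1*58=-58
(-1)^2*56=56
(-1)^3*69=-69
(-1)^4*38=38
(-1)^5*38=-38
(-1)^6*64=64
(-1)^7*40=-40
(-1)^8*25=25
chi=23


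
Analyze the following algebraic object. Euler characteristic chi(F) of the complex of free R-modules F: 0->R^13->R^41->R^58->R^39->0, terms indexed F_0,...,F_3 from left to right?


chi = sum (-1)^i * rank:
(-1)^0*13=13
(-1)^1*41=-41
(-1)^2*58=58
(-1)^3*39=-39
chi=-9


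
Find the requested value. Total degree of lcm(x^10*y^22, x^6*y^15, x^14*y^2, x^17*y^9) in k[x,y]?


lcm = componentwise max:
x: max(10,6,14,17)=17
y: max(22,15,2,9)=22
Total=17+22=39


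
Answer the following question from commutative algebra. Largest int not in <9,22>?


gcd(9,22)=1 => F=ab-a-b=9*22-9-22=198-31=167


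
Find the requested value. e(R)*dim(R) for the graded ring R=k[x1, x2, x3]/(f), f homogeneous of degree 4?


e(R)=deg(f)=4, dim(R)=3-1=2
e*dim=4*2=8


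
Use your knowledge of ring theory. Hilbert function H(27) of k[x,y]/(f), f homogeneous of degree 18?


H(t)=d for t>=d-1.
d=18, t=27
H(27)=18


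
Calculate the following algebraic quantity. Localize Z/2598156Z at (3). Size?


3-primary part: 2598156=3^10*44
Size=3^10=59049


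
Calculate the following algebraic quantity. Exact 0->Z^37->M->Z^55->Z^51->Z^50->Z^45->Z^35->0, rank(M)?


Alt sum=0:
(-1)^0*37 + (-1)^1*? + (-1)^2*55 + (-1)^3*51 + (-1)^4*50 + (-1)^5*45 + (-1)^6*35=0
rank(M)=81


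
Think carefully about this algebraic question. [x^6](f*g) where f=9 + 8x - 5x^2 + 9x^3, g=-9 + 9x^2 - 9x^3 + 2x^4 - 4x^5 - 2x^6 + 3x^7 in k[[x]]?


[x^6] = sum a_i*b_j, i+j=6
  9*-2=-18
  8*-4=-32
  -5*2=-10
  9*-9=-81
Sum=-141


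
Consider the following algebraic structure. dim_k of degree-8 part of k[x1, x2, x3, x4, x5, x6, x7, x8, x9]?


C(d+n-1,n-1)=C(16,8)=12870


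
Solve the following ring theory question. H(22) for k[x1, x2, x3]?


C(d+n-1,n-1)=C(24,2)=276


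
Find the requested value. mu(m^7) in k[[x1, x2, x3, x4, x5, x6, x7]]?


C(n+d-1,d)=C(13,7)=1716


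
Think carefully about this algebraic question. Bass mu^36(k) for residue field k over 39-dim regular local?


C(n,i)=C(39,36)=9139


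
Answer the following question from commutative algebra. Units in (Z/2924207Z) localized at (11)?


Local ring = Z/1331Z.
phi(1331) = 11^2*(11-1) = 1210


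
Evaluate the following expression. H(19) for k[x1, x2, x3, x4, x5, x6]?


C(d+n-1,n-1)=C(24,5)=42504


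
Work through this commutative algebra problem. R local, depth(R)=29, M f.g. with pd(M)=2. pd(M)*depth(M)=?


pd+depth=29
depth=29-2=27
pd*depth=2*27=54


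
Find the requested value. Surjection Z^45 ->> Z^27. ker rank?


rank(ker) = 45-27 = 18


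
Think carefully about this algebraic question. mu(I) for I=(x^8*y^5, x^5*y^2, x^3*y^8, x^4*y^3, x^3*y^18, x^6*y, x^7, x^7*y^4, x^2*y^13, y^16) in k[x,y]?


Remove redundant (divisible by others).
x^7*y^4 redundant.
x^3*y^18 redundant.
x^8*y^5 redundant.
Min: x^7, x^6*y, x^5*y^2, x^4*y^3, x^3*y^8, x^2*y^13, y^16
Count=7


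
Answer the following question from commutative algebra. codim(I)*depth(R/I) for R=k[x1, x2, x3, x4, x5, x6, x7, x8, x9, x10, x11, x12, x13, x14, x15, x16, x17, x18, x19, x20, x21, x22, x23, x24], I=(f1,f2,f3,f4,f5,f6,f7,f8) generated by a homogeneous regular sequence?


codim=8, depth=dim(R/I)=24-8=16
Product=8*16=128


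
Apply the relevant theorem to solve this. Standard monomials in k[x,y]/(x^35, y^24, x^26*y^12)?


k[x,y]/I, I = (x^35, y^24, x^26*y^12)
Rect: 35x24=840. Corner: (35-26)x(24-12)=108.
dim = 840-108 = 732


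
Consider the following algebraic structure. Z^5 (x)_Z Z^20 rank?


rank(M(x)N) = rank(M)*rank(N)
5*20 = 100


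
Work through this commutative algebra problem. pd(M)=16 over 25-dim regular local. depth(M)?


pd+depth=depth(R)=25
depth=25-16=9


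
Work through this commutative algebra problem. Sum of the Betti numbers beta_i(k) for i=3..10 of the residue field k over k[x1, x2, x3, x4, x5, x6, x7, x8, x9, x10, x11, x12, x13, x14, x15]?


Koszul resolution: beta_i(k)=C(n,i), n=15
C(15,3)=455, C(15,4)=1365, C(15,5)=3003, C(15,6)=5005, C(15,7)=6435, C(15,8)=6435, C(15,9)=5005, C(15,10)=3003
Sum=30706


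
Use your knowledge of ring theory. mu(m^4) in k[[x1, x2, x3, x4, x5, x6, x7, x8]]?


C(n+d-1,d)=C(11,4)=330


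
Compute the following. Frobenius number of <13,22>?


gcd(13,22)=1 => F=ab-a-b=13*22-13-22=286-35=251


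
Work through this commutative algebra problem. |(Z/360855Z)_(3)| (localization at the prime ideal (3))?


3-primary part: 360855=3^8*55
Size=3^8=6561


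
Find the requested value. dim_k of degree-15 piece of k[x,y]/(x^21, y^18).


k[x,y], I = (x^21, y^18), d = 15
Need i < 21 and d-i < 18.
Range: 0 <= i <= 15.
H(15) = 16


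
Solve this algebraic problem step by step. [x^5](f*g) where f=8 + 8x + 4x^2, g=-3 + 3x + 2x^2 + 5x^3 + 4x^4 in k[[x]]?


[x^5] = sum a_i*b_j, i+j=5
  8*4=32
  4*5=20
Sum=52


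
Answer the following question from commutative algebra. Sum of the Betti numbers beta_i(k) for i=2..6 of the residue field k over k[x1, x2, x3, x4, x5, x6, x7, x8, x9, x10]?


Koszul resolution: beta_i(k)=C(n,i), n=10
C(10,2)=45, C(10,3)=120, C(10,4)=210, C(10,5)=252, C(10,6)=210
Sum=837


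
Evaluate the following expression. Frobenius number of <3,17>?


gcd(3,17)=1 => F=ab-a-b=3*17-3-17=51-20=31


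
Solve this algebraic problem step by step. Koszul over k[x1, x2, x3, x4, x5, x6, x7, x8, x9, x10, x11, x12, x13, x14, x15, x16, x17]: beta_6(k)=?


C(n,i)=C(17,6)=12376


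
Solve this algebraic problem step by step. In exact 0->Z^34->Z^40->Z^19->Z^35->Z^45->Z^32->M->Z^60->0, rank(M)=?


Alt sum=0:
(-1)^0*34 + (-1)^1*40 + (-1)^2*19 + (-1)^3*35 + (-1)^4*45 + (-1)^5*32 + (-1)^6*? + (-1)^7*60=0
rank(M)=69


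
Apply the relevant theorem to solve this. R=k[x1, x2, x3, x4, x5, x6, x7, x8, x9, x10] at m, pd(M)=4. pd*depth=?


pd+depth=10
depth=10-4=6
pd*depth=4*6=24


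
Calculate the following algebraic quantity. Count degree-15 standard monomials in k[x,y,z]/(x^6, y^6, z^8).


Need i<6, j<6, k<8 with i+j+k=15.
For each i, j ranges over max(0,15-i-7)..min(5,15-i):
  i=0: j in [8,5] -> 0
  i=1: j in [7,5] -> 0
  i=2: j in [6,5] -> 0
  i=3: j in [5,5] -> 1
  i=4: j in [4,5] -> 2
  i=5: j in [3,5] -> 3
H(15) = 0+0+0+1+2+3 = 6


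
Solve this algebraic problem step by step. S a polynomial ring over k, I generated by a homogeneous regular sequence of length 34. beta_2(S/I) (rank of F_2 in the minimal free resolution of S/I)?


Regular sequence => Koszul complex is the minimal free resolution.
Syz_1 minimally generated by Koszul relations f_i*e_j - f_j*e_i (i<j): mu(Syz_1) = beta_2 = C(m,2) = m(m-1)/2
m=34
34*33/2 = 561


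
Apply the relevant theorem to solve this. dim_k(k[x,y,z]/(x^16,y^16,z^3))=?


Basis: x^iy^jz^k, i<16,j<16,k<3
16*16*3=768


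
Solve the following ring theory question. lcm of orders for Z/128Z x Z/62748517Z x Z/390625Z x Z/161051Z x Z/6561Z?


Exponent = lcm of the cyclic orders; pairwise coprime => product.
2^7*13^7*5^8*11^5*3^8=128*62748517*390625*161051*6561=3315178628498944350000000


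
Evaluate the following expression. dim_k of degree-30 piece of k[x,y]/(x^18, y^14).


k[x,y], I = (x^18, y^14), d = 30
Need i < 18 and d-i < 14.
Range: 17 <= i <= 17.
H(30) = 1


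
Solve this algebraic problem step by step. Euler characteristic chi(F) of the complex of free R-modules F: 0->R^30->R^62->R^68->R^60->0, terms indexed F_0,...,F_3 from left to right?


chi = sum (-1)^i * rank:
(-1)^0*30=30
(-1)^1*62=-62
(-1)^2*68=68
(-1)^3*60=-60
chi=-24


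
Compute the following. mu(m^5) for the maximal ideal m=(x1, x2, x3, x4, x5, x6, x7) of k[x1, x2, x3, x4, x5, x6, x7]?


Graded Nakayama: mu(m^d) = dim_k (m^d/m^(d+1)) = #degree-5 monomials in 7 vars
C(n+d-1,d)=C(11,5)=462


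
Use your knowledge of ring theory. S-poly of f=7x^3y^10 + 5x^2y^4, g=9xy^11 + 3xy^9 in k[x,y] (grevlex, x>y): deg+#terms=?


LT(f)=7x^3y^10, LT(g)=9xy^11
lcm(LM)=x^3y^11
S(f,g) (scaled by 63 to clear denominators) = 9y*f - 7x^2*g = -21x^3y^9 + 45x^2y^5
2 terms, deg 12.
12+2=14


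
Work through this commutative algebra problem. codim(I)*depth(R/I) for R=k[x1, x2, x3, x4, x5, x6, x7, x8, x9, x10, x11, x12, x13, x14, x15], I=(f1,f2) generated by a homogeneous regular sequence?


codim=2, depth=dim(R/I)=15-2=13
Product=2*13=26


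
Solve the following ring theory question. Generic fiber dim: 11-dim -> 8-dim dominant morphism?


dim(fiber)=dim(X)-dim(Y)=11-8=3


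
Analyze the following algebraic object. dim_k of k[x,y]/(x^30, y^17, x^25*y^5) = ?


k[x,y]/I, I = (x^30, y^17, x^25*y^5)
Rect: 30x17=510. Corner: (30-25)x(17-5)=60.
dim = 510-60 = 450


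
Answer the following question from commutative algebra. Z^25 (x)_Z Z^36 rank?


rank(M(x)N) = rank(M)*rank(N)
25*36 = 900


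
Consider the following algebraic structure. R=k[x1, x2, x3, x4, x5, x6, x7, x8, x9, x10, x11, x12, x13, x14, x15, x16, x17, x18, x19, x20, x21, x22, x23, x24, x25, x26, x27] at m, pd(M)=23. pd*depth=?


pd+depth=27
depth=27-23=4
pd*depth=23*4=92


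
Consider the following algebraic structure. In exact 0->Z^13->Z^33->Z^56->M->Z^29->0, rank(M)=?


Alt sum=0:
(-1)^0*13 + (-1)^1*33 + (-1)^2*56 + (-1)^3*? + (-1)^4*29=0
rank(M)=65


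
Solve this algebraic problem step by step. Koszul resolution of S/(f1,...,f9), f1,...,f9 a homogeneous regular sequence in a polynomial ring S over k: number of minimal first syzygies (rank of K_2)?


Regular sequence => Koszul complex is the minimal free resolution.
Syz_1 minimally generated by Koszul relations f_i*e_j - f_j*e_i (i<j): mu(Syz_1) = beta_2 = C(m,2) = m(m-1)/2
m=9
9*8/2 = 36


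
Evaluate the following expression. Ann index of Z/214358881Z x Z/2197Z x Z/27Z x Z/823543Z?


Exponent = lcm of the cyclic orders; pairwise coprime => product.
11^8*13^3*3^3*7^7=214358881*2197*27*823543=10471805868330984177


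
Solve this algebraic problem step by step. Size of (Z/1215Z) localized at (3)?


3-primary part: 1215=3^5*5
Size=3^5=243


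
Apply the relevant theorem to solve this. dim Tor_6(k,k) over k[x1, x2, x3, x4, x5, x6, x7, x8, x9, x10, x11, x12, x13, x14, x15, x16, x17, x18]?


Koszul: C(n,i)=C(18,6)=18564


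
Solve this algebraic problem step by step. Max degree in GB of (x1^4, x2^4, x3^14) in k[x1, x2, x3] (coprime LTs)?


Pure powers, coprime LTs => already GB.
Degrees: 4, 4, 14
Max=14


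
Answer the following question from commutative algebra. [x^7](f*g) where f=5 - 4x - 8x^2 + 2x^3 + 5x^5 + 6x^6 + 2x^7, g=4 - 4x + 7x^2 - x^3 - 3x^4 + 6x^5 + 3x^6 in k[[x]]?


[x^7] = sum a_i*b_j, i+j=7
  -4*3=-12
  -8*6=-48
  2*-3=-6
  5*7=35
  6*-4=-24
  2*4=8
Sum=-47


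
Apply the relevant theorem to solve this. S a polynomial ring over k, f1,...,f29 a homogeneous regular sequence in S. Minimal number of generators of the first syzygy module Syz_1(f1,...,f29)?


Regular sequence => Koszul complex is the minimal free resolution.
Syz_1 minimally generated by Koszul relations f_i*e_j - f_j*e_i (i<j): mu(Syz_1) = beta_2 = C(m,2) = m(m-1)/2
m=29
29*28/2 = 406
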